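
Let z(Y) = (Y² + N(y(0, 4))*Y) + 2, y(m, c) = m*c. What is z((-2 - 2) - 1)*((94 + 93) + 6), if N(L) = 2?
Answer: 3281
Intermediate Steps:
y(m, c) = c*m
z(Y) = 2 + Y² + 2*Y (z(Y) = (Y² + 2*Y) + 2 = 2 + Y² + 2*Y)
z((-2 - 2) - 1)*((94 + 93) + 6) = (2 + ((-2 - 2) - 1)² + 2*((-2 - 2) - 1))*((94 + 93) + 6) = (2 + (-4 - 1)² + 2*(-4 - 1))*(187 + 6) = (2 + (-5)² + 2*(-5))*193 = (2 + 25 - 10)*193 = 17*193 = 3281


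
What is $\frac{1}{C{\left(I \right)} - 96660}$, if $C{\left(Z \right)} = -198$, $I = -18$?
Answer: $- \frac{1}{96858} \approx -1.0324 \cdot 10^{-5}$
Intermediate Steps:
$\frac{1}{C{\left(I \right)} - 96660} = \frac{1}{-198 - 96660} = \frac{1}{-96858} = - \frac{1}{96858}$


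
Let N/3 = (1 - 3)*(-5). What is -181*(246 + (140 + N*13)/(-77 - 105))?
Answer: -4003901/91 ≈ -43999.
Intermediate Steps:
N = 30 (N = 3*((1 - 3)*(-5)) = 3*(-2*(-5)) = 3*10 = 30)
-181*(246 + (140 + N*13)/(-77 - 105)) = -181*(246 + (140 + 30*13)/(-77 - 105)) = -181*(246 + (140 + 390)/(-182)) = -181*(246 + 530*(-1/182)) = -181*(246 - 265/91) = -181*22121/91 = -4003901/91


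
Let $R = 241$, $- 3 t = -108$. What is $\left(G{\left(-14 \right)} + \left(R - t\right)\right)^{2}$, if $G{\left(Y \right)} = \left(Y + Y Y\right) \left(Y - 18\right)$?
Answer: $31573161$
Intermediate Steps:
$t = 36$ ($t = \left(- \frac{1}{3}\right) \left(-108\right) = 36$)
$G{\left(Y \right)} = \left(-18 + Y\right) \left(Y + Y^{2}\right)$ ($G{\left(Y \right)} = \left(Y + Y^{2}\right) \left(-18 + Y\right) = \left(-18 + Y\right) \left(Y + Y^{2}\right)$)
$\left(G{\left(-14 \right)} + \left(R - t\right)\right)^{2} = \left(- 14 \left(-18 + \left(-14\right)^{2} - -238\right) + \left(241 - 36\right)\right)^{2} = \left(- 14 \left(-18 + 196 + 238\right) + \left(241 - 36\right)\right)^{2} = \left(\left(-14\right) 416 + 205\right)^{2} = \left(-5824 + 205\right)^{2} = \left(-5619\right)^{2} = 31573161$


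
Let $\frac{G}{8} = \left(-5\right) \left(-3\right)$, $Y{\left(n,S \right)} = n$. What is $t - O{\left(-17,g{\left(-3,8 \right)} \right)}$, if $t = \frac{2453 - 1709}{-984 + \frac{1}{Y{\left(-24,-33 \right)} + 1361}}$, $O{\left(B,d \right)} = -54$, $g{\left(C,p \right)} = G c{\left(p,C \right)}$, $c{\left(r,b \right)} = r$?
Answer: $\frac{70048050}{1315607} \approx 53.244$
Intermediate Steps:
$G = 120$ ($G = 8 \left(\left(-5\right) \left(-3\right)\right) = 8 \cdot 15 = 120$)
$g{\left(C,p \right)} = 120 p$
$t = - \frac{994728}{1315607}$ ($t = \frac{2453 - 1709}{-984 + \frac{1}{-24 + 1361}} = \frac{744}{-984 + \frac{1}{1337}} = \frac{744}{- \frac{1315607}{1337}} = 744 \left(- \frac{1337}{1315607}\right) = - \frac{994728}{1315607} \approx -0.7561$)
$t - O{\left(-17,g{\left(-3,8 \right)} \right)} = - \frac{994728}{1315607} - -54 = - \frac{994728}{1315607} + 54 = \frac{70048050}{1315607}$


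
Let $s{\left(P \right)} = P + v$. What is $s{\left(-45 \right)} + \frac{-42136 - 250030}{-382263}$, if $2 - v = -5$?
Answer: $- \frac{2033404}{54609} \approx -37.236$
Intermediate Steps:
$v = 7$ ($v = 2 - -5 = 2 + 5 = 7$)
$s{\left(P \right)} = 7 + P$ ($s{\left(P \right)} = P + 7 = 7 + P$)
$s{\left(-45 \right)} + \frac{-42136 - 250030}{-382263} = \left(7 - 45\right) + \frac{-42136 - 250030}{-382263} = -38 - - \frac{41738}{54609} = -38 + \frac{41738}{54609} = - \frac{2033404}{54609}$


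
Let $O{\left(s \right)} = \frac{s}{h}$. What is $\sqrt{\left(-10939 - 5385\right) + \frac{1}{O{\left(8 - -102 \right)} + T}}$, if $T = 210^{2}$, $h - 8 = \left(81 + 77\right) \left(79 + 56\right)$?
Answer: $\frac{i \sqrt{3613693347534965549205}}{470502955} \approx 127.77 i$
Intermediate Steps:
$h = 21338$ ($h = 8 + \left(81 + 77\right) \left(79 + 56\right) = 8 + 158 \cdot 135 = 8 + 21330 = 21338$)
$T = 44100$
$O{\left(s \right)} = \frac{s}{21338}$
$\sqrt{\left(-10939 - 5385\right) + \frac{1}{O{\left(8 - -102 \right)} + T}} = \sqrt{\left(-10939 - 5385\right) + \frac{1}{\frac{8 - -102}{21338} + 44100}} = \sqrt{\left(-10939 - 5385\right) + \frac{1}{\frac{8 + 102}{21338} + 44100}} = \sqrt{-16324 + \frac{1}{\frac{1}{21338} \cdot 110 + 44100}} = \sqrt{-16324 + \frac{1}{\frac{55}{10669} + 44100}} = \sqrt{-16324 + \frac{1}{\frac{470502955}{10669}}} = \sqrt{-16324 + \frac{10669}{470502955}} = \sqrt{- \frac{7680490226751}{470502955}} = \frac{i \sqrt{3613693347534965549205}}{470502955}$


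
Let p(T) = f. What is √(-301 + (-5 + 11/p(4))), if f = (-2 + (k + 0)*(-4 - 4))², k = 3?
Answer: I*√206845/26 ≈ 17.492*I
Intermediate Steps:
f = 676 (f = (-2 + (3 + 0)*(-4 - 4))² = (-2 + 3*(-8))² = (-2 - 24)² = (-26)² = 676)
p(T) = 676
√(-301 + (-5 + 11/p(4))) = √(-301 + (-5 + 11/676)) = √(-301 - 3369/676) = √(-206845/676) = I*√206845/26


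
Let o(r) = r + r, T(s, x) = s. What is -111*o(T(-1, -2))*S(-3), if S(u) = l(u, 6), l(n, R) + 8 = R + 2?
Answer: 0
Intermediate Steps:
o(r) = 2*r
l(n, R) = -6 + R (l(n, R) = -8 + (R + 2) = -8 + (2 + R) = -6 + R)
S(u) = 0 (S(u) = -6 + 6 = 0)
-111*o(T(-1, -2))*S(-3) = -111*2*(-1)*0 = -(-222)*0 = -111*0 = 0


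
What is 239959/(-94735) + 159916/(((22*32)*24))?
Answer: 2773823749/400160640 ≈ 6.9318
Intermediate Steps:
239959/(-94735) + 159916/(((22*32)*24)) = 239959*(-1/94735) + 159916/((704*24)) = -239959/94735 + 159916/16896 = -239959/94735 + 159916*(1/16896) = -239959/94735 + 39979/4224 = 2773823749/400160640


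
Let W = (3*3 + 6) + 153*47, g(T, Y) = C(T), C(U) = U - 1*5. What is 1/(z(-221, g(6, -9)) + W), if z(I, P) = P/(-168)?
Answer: 168/1210607 ≈ 0.00013877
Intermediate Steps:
C(U) = -5 + U (C(U) = U - 5 = -5 + U)
g(T, Y) = -5 + T
z(I, P) = -P/168 (z(I, P) = P*(-1/168) = -P/168)
W = 7206 (W = (9 + 6) + 7191 = 15 + 7191 = 7206)
1/(z(-221, g(6, -9)) + W) = 1/(-(-5 + 6)/168 + 7206) = 1/(-1/168*1 + 7206) = 1/(-1/168 + 7206) = 1/(1210607/168) = 168/1210607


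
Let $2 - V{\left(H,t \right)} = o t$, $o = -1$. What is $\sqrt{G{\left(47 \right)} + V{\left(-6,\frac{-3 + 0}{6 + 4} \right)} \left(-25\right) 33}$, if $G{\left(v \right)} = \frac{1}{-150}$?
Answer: $\frac{2 i \sqrt{78891}}{15} \approx 37.45 i$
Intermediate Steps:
$V{\left(H,t \right)} = 2 + t$ ($V{\left(H,t \right)} = 2 - - t = 2 + t$)
$G{\left(v \right)} = - \frac{1}{150}$
$\sqrt{G{\left(47 \right)} + V{\left(-6,\frac{-3 + 0}{6 + 4} \right)} \left(-25\right) 33} = \sqrt{- \frac{1}{150} + \left(2 + \frac{-3 + 0}{6 + 4}\right) \left(-25\right) 33} = \sqrt{- \frac{1}{150} + \left(2 - \frac{3}{10}\right) \left(-25\right) 33} = \sqrt{- \frac{1}{150} + \frac{17}{10} \left(-25\right) 33} = \sqrt{- \frac{1}{150} - \frac{2805}{2}} = \sqrt{- \frac{105188}{75}} = \frac{2 i \sqrt{78891}}{15}$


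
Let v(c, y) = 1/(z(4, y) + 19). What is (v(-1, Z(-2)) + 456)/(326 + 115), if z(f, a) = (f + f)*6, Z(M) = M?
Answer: 30553/29547 ≈ 1.0340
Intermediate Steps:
z(f, a) = 12*f (z(f, a) = (2*f)*6 = 12*f)
v(c, y) = 1/67 (v(c, y) = 1/(12*4 + 19) = 1/(48 + 19) = 1/67)
(v(-1, Z(-2)) + 456)/(326 + 115) = (1/67 + 456)/(326 + 115) = (30553/67)/441 = (30553/67)*(1/441) = 30553/29547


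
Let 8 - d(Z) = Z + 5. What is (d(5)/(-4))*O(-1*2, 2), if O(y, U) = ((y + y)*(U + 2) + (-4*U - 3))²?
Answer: 729/2 ≈ 364.50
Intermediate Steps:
d(Z) = 3 - Z (d(Z) = 8 - (Z + 5) = 8 - (5 + Z) = 8 + (-5 - Z) = 3 - Z)
O(y, U) = (-3 - 4*U + 2*y*(2 + U))² (O(y, U) = ((2*y)*(2 + U) + (-3 - 4*U))² = (2*y*(2 + U) + (-3 - 4*U))² = (-3 - 4*U + 2*y*(2 + U))²)
(d(5)/(-4))*O(-1*2, 2) = ((3 - 1*5)/(-4))*(-3 - 4*2 + 4*(-1*2) + 2*2*(-1*2))² = ((3 - 5)*(-¼))*(-3 - 8 + 4*(-2) + 2*2*(-2))² = (-2*(-¼))*(-3 - 8 - 8 - 8)² = (½)*(-27)² = (½)*729 = 729/2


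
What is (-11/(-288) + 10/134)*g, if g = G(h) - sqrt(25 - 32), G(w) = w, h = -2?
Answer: -2177/9648 - 2177*I*sqrt(7)/19296 ≈ -0.22564 - 0.2985*I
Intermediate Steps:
g = -2 - I*sqrt(7) (g = -2 - sqrt(25 - 32) = -2 - sqrt(-7) = -2 - I*sqrt(7) ≈ -2.0 - 2.6458*I)
(-11/(-288) + 10/134)*g = (-11/(-288) + 10/134)*(-2 - I*sqrt(7)) = (-11*(-1/288) + 10*(1/134))*(-2 - I*sqrt(7)) = (11/288 + 5/67)*(-2 - I*sqrt(7)) = 2177*(-2 - I*sqrt(7))/19296 = -2177/9648 - 2177*I*sqrt(7)/19296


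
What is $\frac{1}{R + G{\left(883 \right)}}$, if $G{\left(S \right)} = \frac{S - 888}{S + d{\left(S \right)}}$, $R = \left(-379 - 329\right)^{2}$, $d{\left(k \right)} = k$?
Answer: $\frac{1766}{885232219} \approx 1.995 \cdot 10^{-6}$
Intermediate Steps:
$R = 501264$ ($R = \left(-708\right)^{2} = 501264$)
$G{\left(S \right)} = \frac{-888 + S}{2 S}$ ($G{\left(S \right)} = \frac{S - 888}{S + S} = \frac{-888 + S}{2 S}$)
$\frac{1}{R + G{\left(883 \right)}} = \frac{1}{501264 + \frac{-888 + 883}{2 \cdot 883}} = \frac{1}{501264 + \frac{1}{2} \cdot \frac{1}{883} \left(-5\right)} = \frac{1}{501264 - \frac{5}{1766}} = \frac{1}{\frac{885232219}{1766}} = \frac{1766}{885232219}$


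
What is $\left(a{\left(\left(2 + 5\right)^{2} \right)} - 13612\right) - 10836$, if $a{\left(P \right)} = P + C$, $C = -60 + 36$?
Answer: $-24423$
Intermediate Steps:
$C = -24$
$a{\left(P \right)} = -24 + P$ ($a{\left(P \right)} = P - 24 = -24 + P$)
$\left(a{\left(\left(2 + 5\right)^{2} \right)} - 13612\right) - 10836 = \left(\left(-24 + \left(2 + 5\right)^{2}\right) - 13612\right) - 10836 = \left(\left(-24 + 7^{2}\right) - 13612\right) - 10836 = \left(\left(-24 + 49\right) - 13612\right) - 10836 = \left(25 - 13612\right) - 10836 = -13587 - 10836 = -24423$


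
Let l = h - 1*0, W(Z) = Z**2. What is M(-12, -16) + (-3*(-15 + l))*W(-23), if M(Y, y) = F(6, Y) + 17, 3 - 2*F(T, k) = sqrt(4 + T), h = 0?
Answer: 47647/2 - sqrt(10)/2 ≈ 23822.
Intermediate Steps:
F(T, k) = 3/2 - sqrt(4 + T)/2
M(Y, y) = 37/2 - sqrt(10)/2 (M(Y, y) = (3/2 - sqrt(4 + 6)/2) + 17 = (3/2 - sqrt(10)/2) + 17 = 37/2 - sqrt(10)/2)
l = 0 (l = 0 - 1*0 = 0 + 0 = 0)
M(-12, -16) + (-3*(-15 + l))*W(-23) = (37/2 - sqrt(10)/2) - 3*(-15 + 0)*(-23)**2 = (37/2 - sqrt(10)/2) - 3*(-15)*529 = (37/2 - sqrt(10)/2) + 45*529 = (37/2 - sqrt(10)/2) + 23805 = 47647/2 - sqrt(10)/2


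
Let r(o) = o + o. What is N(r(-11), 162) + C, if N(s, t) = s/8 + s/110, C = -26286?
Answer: -525779/20 ≈ -26289.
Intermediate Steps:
r(o) = 2*o
N(s, t) = 59*s/440 (N(s, t) = s*(⅛) + s*(1/110) = s/8 + s/110 = 59*s/440)
N(r(-11), 162) + C = 59*(2*(-11))/440 - 26286 = (59/440)*(-22) - 26286 = -59/20 - 26286 = -525779/20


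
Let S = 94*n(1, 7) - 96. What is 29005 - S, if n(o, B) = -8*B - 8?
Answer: 35117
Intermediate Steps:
n(o, B) = -8 - 8*B
S = -6112 (S = 94*(-8 - 8*7) - 96 = 94*(-8 - 56) - 96 = 94*(-64) - 96 = -6016 - 96 = -6112)
29005 - S = 29005 - 1*(-6112) = 29005 + 6112 = 35117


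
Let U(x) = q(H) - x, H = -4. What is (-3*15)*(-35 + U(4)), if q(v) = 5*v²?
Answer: -1845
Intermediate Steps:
U(x) = 80 - x (U(x) = 5*(-4)² - x = 5*16 - x = 80 - x)
(-3*15)*(-35 + U(4)) = (-3*15)*(-35 + (80 - 1*4)) = -45*(-35 + (80 - 4)) = -45*(-35 + 76) = -45*41 = -1845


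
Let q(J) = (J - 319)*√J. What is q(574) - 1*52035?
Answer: -52035 + 255*√574 ≈ -45926.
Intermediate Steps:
q(J) = √J*(-319 + J) (q(J) = (-319 + J)*√J = √J*(-319 + J))
q(574) - 1*52035 = √574*(-319 + 574) - 1*52035 = √574*255 - 52035 = 255*√574 - 52035 = -52035 + 255*√574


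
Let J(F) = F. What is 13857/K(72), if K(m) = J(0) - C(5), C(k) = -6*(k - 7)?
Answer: -4619/4 ≈ -1154.8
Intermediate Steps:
C(k) = 42 - 6*k (C(k) = -6*(-7 + k) = 42 - 6*k)
K(m) = -12 (K(m) = 0 - (42 - 6*5) = 0 - (42 - 30) = 0 - 1*12 = 0 - 12 = -12)
13857/K(72) = 13857/(-12) = 13857*(-1/12) = -4619/4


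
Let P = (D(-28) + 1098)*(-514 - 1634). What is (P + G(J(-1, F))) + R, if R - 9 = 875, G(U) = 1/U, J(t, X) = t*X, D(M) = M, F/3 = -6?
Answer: -41354567/18 ≈ -2.2975e+6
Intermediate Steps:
F = -18 (F = 3*(-6) = -18)
J(t, X) = X*t
R = 884 (R = 9 + 875 = 884)
P = -2298360 (P = (-28 + 1098)*(-514 - 1634) = 1070*(-2148) = -2298360)
(P + G(J(-1, F))) + R = (-2298360 + 1/(-18*(-1))) + 884 = (-2298360 + 1/18) + 884 = -41370479/18 + 884 = -41354567/18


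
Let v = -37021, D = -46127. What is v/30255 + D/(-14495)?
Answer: 171790598/87709245 ≈ 1.9586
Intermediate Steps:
v/30255 + D/(-14495) = -37021/30255 - 46127/(-14495) = -37021*1/30255 - 46127*(-1/14495) = -37021/30255 + 46127/14495 = 171790598/87709245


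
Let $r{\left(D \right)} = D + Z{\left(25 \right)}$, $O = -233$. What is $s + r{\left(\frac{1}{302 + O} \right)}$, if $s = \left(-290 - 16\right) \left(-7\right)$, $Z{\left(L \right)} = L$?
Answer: $\frac{149524}{69} \approx 2167.0$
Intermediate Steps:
$s = 2142$ ($s = \left(-306\right) \left(-7\right) = 2142$)
$r{\left(D \right)} = 25 + D$ ($r{\left(D \right)} = D + 25 = 25 + D$)
$s + r{\left(\frac{1}{302 + O} \right)} = 2142 + \left(25 + \frac{1}{302 - 233}\right) = 2142 + \left(25 + \frac{1}{69}\right) = 2142 + \frac{1726}{69} = \frac{149524}{69}$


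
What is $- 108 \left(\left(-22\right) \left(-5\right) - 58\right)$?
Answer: $-5616$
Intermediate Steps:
$- 108 \left(\left(-22\right) \left(-5\right) - 58\right) = - 108 \left(110 - 58\right) = \left(-108\right) 52 = -5616$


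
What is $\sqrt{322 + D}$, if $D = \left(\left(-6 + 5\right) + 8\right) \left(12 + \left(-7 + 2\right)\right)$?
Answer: $\sqrt{371} \approx 19.261$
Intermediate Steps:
$D = 49$ ($D = \left(-1 + 8\right) \left(12 - 5\right) = 7 \cdot 7 = 49$)
$\sqrt{322 + D} = \sqrt{322 + 49} = \sqrt{371}$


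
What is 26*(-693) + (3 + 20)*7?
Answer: -17857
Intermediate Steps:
26*(-693) + (3 + 20)*7 = -18018 + 23*7 = -18018 + 161 = -17857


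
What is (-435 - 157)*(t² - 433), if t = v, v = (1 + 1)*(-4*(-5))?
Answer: -690864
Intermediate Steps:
v = 40 (v = 2*20 = 40)
t = 40
(-435 - 157)*(t² - 433) = (-435 - 157)*(40² - 433) = -592*(1600 - 433) = -592*1167 = -690864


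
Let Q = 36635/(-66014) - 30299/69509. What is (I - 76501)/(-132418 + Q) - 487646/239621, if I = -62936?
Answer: -47662299965220863024/48532312435108888283 ≈ -0.98207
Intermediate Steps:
Q = -4546620401/4588567126 (Q = 36635*(-1/66014) - 30299*1/69509 = -36635/66014 - 30299/69509 = -4546620401/4588567126 ≈ -0.99086)
(I - 76501)/(-132418 + Q) - 487646/239621 = (-62936 - 76501)/(-132418 - 4546620401/4588567126) - 487646/239621 = -139437/(-607613428311069/4588567126) - 487646*1/239621 = -139437*(-4588567126/607613428311069) - 487646/239621 = 213272011449354/202537809437023 - 487646/239621 = -47662299965220863024/48532312435108888283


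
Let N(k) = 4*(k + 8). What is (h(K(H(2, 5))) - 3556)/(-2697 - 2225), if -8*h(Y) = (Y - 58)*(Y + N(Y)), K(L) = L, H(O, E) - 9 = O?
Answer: 24359/39376 ≈ 0.61863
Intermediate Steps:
H(O, E) = 9 + O
N(k) = 32 + 4*k (N(k) = 4*(8 + k) = 32 + 4*k)
h(Y) = -(-58 + Y)*(32 + 5*Y)/8 (h(Y) = -(Y - 58)*(Y + (32 + 4*Y))/8 = -(-58 + Y)*(32 + 5*Y)/8)
(h(K(H(2, 5))) - 3556)/(-2697 - 2225) = ((232 - 5*(9 + 2)²/8 + 129*(9 + 2)/4) - 3556)/(-2697 - 2225) = ((232 - 5/8*11² + (129/4)*11) - 3556)/(-4922) = ((232 - 5/8*121 + 1419/4) - 3556)*(-1/4922) = ((232 - 605/8 + 1419/4) - 3556)*(-1/4922) = (4089/8 - 3556)*(-1/4922) = -24359/8*(-1/4922) = 24359/39376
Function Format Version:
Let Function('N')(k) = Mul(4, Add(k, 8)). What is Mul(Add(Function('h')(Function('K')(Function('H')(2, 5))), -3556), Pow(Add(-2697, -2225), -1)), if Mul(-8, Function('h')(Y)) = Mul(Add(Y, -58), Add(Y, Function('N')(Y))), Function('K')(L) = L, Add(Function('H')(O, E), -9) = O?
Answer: Rational(24359, 39376) ≈ 0.61863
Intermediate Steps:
Function('H')(O, E) = Add(9, O)
Function('N')(k) = Add(32, Mul(4, k)) (Function('N')(k) = Mul(4, Add(8, k)) = Add(32, Mul(4, k)))
Function('h')(Y) = Mul(Rational(-1, 8), Add(-58, Y), Add(32, Mul(5, Y))) (Function('h')(Y) = Mul(Rational(-1, 8), Mul(Add(Y, -58), Add(Y, Add(32, Mul(4, Y))))) = Mul(Rational(-1, 8), Mul(Add(-58, Y), Add(32, Mul(5, Y)))) = Mul(Rational(-1, 8), Add(-58, Y), Add(32, Mul(5, Y))))
Mul(Add(Function('h')(Function('K')(Function('H')(2, 5))), -3556), Pow(Add(-2697, -2225), -1)) = Mul(Add(Add(232, Mul(Rational(-5, 8), Pow(Add(9, 2), 2)), Mul(Rational(129, 4), Add(9, 2))), -3556), Pow(Add(-2697, -2225), -1)) = Mul(Add(Add(232, Mul(Rational(-5, 8), Pow(11, 2)), Mul(Rational(129, 4), 11)), -3556), Pow(-4922, -1)) = Mul(Add(Add(232, Mul(Rational(-5, 8), 121), Rational(1419, 4)), -3556), Rational(-1, 4922)) = Mul(Add(Add(232, Rational(-605, 8), Rational(1419, 4)), -3556), Rational(-1, 4922)) = Mul(Add(Rational(4089, 8), -3556), Rational(-1, 4922)) = Mul(Rational(-24359, 8), Rational(-1, 4922)) = Rational(24359, 39376)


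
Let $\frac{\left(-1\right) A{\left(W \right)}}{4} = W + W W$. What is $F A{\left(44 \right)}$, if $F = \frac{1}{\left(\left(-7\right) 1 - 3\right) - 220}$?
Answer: $\frac{792}{23} \approx 34.435$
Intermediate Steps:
$A{\left(W \right)} = - 4 W - 4 W^{2}$ ($A{\left(W \right)} = - 4 \left(W + W W\right) = - 4 \left(W + W^{2}\right) = - 4 W - 4 W^{2}$)
$F = - \frac{1}{230}$ ($F = \frac{1}{\left(-7 - 3\right) - 220} = \frac{1}{-10 - 220} = \frac{1}{-230} = - \frac{1}{230} \approx -0.0043478$)
$F A{\left(44 \right)} = - \frac{\left(-4\right) 44 \left(1 + 44\right)}{230} = - \frac{\left(-4\right) 44 \cdot 45}{230} = \left(- \frac{1}{230}\right) \left(-7920\right) = \frac{792}{23}$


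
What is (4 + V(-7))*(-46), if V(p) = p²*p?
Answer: 15594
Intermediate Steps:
V(p) = p³
(4 + V(-7))*(-46) = (4 + (-7)³)*(-46) = (4 - 343)*(-46) = -339*(-46) = 15594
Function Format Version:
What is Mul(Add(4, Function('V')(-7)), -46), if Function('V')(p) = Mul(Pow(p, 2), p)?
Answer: 15594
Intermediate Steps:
Function('V')(p) = Pow(p, 3)
Mul(Add(4, Function('V')(-7)), -46) = Mul(Add(4, Pow(-7, 3)), -46) = Mul(Add(4, -343), -46) = Mul(-339, -46) = 15594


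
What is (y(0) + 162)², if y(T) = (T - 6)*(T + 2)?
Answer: 22500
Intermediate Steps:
y(T) = (-6 + T)*(2 + T)
(y(0) + 162)² = ((-12 + 0² - 4*0) + 162)² = ((-12 + 0 + 0) + 162)² = (-12 + 162)² = 150² = 22500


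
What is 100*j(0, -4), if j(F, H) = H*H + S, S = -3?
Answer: 1300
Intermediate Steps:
j(F, H) = -3 + H² (j(F, H) = H*H - 3 = H² - 3 = -3 + H²)
100*j(0, -4) = 100*(-3 + (-4)²) = 100*(-3 + 16) = 100*13 = 1300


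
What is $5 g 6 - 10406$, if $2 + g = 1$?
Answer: $-10436$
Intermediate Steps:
$g = -1$ ($g = -2 + 1 = -1$)
$5 g 6 - 10406 = 5 \left(-1\right) 6 - 10406 = \left(-5\right) 6 - 10406 = -30 - 10406 = -10436$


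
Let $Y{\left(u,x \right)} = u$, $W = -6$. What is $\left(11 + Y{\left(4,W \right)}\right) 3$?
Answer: $45$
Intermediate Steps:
$\left(11 + Y{\left(4,W \right)}\right) 3 = \left(11 + 4\right) 3 = 15 \cdot 3 = 45$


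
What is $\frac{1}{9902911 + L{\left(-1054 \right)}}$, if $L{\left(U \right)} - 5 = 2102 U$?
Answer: $\frac{1}{7687408} \approx 1.3008 \cdot 10^{-7}$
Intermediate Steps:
$L{\left(U \right)} = 5 + 2102 U$
$\frac{1}{9902911 + L{\left(-1054 \right)}} = \frac{1}{9902911 + \left(5 + 2102 \left(-1054\right)\right)} = \frac{1}{9902911 + \left(5 - 2215508\right)} = \frac{1}{9902911 - 2215503} = \frac{1}{7687408}$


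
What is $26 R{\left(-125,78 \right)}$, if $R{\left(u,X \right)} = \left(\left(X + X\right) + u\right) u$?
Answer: $-100750$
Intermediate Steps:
$R{\left(u,X \right)} = u \left(u + 2 X\right)$ ($R{\left(u,X \right)} = \left(2 X + u\right) u = \left(u + 2 X\right) u = u \left(u + 2 X\right)$)
$26 R{\left(-125,78 \right)} = 26 \left(- 125 \left(-125 + 2 \cdot 78\right)\right) = 26 \left(- 125 \left(-125 + 156\right)\right) = 26 \left(\left(-125\right) 31\right) = 26 \left(-3875\right) = -100750$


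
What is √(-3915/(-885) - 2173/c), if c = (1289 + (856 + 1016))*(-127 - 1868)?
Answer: √612436602128406510/372065505 ≈ 2.1033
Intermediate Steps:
c = -6306195 (c = (1289 + 1872)*(-1995) = 3161*(-1995) = -6306195)
√(-3915/(-885) - 2173/c) = √(-3915/(-885) - 2173/(-6306195)) = √(-3915*(-1/885) - 2173*(-1/6306195)) = √(261/59 + 2173/6306195) = √(1646045102/372065505) = √612436602128406510/372065505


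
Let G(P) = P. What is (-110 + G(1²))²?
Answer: 11881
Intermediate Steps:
(-110 + G(1²))² = (-110 + 1²)² = (-110 + 1)² = (-109)² = 11881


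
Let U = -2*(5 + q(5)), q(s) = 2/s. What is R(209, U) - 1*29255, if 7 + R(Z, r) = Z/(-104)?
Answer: -3043457/104 ≈ -29264.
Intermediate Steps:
U = -54/5 (U = -2*(5 + 2/5) = -2*(5 + 2*(⅕)) = -2*(5 + ⅖) = -2*27/5 = -54/5 ≈ -10.800)
R(Z, r) = -7 - Z/104 (R(Z, r) = -7 + Z/(-104) = -7 + Z*(-1/104) = -7 - Z/104)
R(209, U) - 1*29255 = (-7 - 1/104*209) - 1*29255 = (-7 - 209/104) - 29255 = -937/104 - 29255 = -3043457/104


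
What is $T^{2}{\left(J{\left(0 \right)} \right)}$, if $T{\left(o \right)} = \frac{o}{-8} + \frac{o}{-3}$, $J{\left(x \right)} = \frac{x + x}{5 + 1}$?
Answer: $0$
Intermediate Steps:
$J{\left(x \right)} = \frac{x}{3}$ ($J{\left(x \right)} = \frac{2 x}{6} = 2 x \frac{1}{6} = \frac{x}{3}$)
$T{\left(o \right)} = - \frac{11 o}{24}$ ($T{\left(o \right)} = o \left(- \frac{1}{8}\right) + o \left(- \frac{1}{3}\right) = - \frac{o}{8} - \frac{o}{3} = - \frac{11 o}{24}$)
$T^{2}{\left(J{\left(0 \right)} \right)} = \left(- \frac{11 \cdot \frac{1}{3} \cdot 0}{24}\right)^{2} = \left(\left(- \frac{11}{24}\right) 0\right)^{2} = 0^{2} = 0$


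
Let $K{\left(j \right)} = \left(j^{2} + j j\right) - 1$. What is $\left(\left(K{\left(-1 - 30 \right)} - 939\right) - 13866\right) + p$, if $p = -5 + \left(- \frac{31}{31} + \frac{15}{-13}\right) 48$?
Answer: $- \frac{168901}{13} \approx -12992.0$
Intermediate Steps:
$K{\left(j \right)} = -1 + 2 j^{2}$ ($K{\left(j \right)} = \left(j^{2} + j^{2}\right) - 1 = 2 j^{2} - 1 = -1 + 2 j^{2}$)
$p = - \frac{1409}{13}$ ($p = -5 + \left(\left(-31\right) \frac{1}{31} + 15 \left(- \frac{1}{13}\right)\right) 48 = -5 + \left(-1 - \frac{15}{13}\right) 48 = -5 - \frac{1344}{13} = - \frac{1409}{13} \approx -108.38$)
$\left(\left(K{\left(-1 - 30 \right)} - 939\right) - 13866\right) + p = \left(\left(\left(-1 + 2 \left(-1 - 30\right)^{2}\right) - 939\right) - 13866\right) - \frac{1409}{13} = \left(\left(\left(-1 + 2 \left(-31\right)^{2}\right) - 939\right) - 13866\right) - \frac{1409}{13} = \left(\left(\left(-1 + 2 \cdot 961\right) - 939\right) - 13866\right) - \frac{1409}{13} = \left(\left(\left(-1 + 1922\right) - 939\right) - 13866\right) - \frac{1409}{13} = \left(\left(1921 - 939\right) - 13866\right) - \frac{1409}{13} = \left(982 - 13866\right) - \frac{1409}{13} = -12884 - \frac{1409}{13} = - \frac{168901}{13}$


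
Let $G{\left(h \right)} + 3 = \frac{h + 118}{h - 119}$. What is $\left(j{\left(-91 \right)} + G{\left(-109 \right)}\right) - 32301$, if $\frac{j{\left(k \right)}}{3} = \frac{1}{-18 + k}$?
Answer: $- \frac{267606891}{8284} \approx -32304.0$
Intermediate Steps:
$G{\left(h \right)} = -3 + \frac{118 + h}{-119 + h}$ ($G{\left(h \right)} = -3 + \frac{h + 118}{h - 119} = -3 + \frac{118 + h}{-119 + h}$)
$j{\left(k \right)} = \frac{3}{-18 + k}$
$\left(j{\left(-91 \right)} + G{\left(-109 \right)}\right) - 32301 = \left(\frac{3}{-18 - 91} + \frac{475 - -218}{-119 - 109}\right) - 32301 = \left(\frac{3}{-109} + \frac{475 + 218}{-228}\right) - 32301 = \left(3 \left(- \frac{1}{109}\right) - \frac{231}{76}\right) - 32301 = \left(- \frac{3}{109} - \frac{231}{76}\right) - 32301 = - \frac{25407}{8284} - 32301 = - \frac{267606891}{8284}$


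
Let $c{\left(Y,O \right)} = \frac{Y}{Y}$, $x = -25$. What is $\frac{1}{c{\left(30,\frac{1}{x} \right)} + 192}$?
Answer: $\frac{1}{193} \approx 0.0051813$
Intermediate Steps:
$c{\left(Y,O \right)} = 1$
$\frac{1}{c{\left(30,\frac{1}{x} \right)} + 192} = \frac{1}{1 + 192} = \frac{1}{193}$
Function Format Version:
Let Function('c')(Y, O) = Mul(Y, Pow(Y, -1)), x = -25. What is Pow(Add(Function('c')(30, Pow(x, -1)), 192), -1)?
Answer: Rational(1, 193) ≈ 0.0051813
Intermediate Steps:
Function('c')(Y, O) = 1
Pow(Add(Function('c')(30, Pow(x, -1)), 192), -1) = Pow(Add(1, 192), -1) = Pow(193, -1) = Rational(1, 193)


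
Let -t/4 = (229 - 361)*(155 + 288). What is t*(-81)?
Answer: -18946224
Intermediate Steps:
t = 233904 (t = -4*(229 - 361)*(155 + 288) = -(-528)*443 = -4*(-58476) = 233904)
t*(-81) = 233904*(-81) = -18946224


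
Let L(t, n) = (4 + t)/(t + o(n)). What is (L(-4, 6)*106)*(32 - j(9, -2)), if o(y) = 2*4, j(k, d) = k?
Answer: 0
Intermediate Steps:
o(y) = 8
L(t, n) = (4 + t)/(8 + t) (L(t, n) = (4 + t)/(t + 8) = (4 + t)/(8 + t))
(L(-4, 6)*106)*(32 - j(9, -2)) = (((4 - 4)/(8 - 4))*106)*(32 - 1*9) = ((0/4)*106)*(32 - 9) = (((1/4)*0)*106)*23 = (0*106)*23 = 0*23 = 0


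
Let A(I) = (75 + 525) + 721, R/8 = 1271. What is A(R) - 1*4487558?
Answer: -4486237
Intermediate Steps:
R = 10168 (R = 8*1271 = 10168)
A(I) = 1321 (A(I) = 600 + 721 = 1321)
A(R) - 1*4487558 = 1321 - 1*4487558 = 1321 - 4487558 = -4486237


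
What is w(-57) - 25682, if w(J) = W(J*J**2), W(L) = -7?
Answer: -25689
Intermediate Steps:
w(J) = -7
w(-57) - 25682 = -7 - 25682 = -25689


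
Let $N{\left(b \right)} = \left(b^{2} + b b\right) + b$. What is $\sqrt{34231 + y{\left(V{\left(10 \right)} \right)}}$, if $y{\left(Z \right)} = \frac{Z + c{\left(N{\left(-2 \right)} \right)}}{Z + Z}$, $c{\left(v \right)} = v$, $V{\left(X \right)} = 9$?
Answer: $\frac{\sqrt{1232346}}{6} \approx 185.02$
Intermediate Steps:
$N{\left(b \right)} = b + 2 b^{2}$ ($N{\left(b \right)} = \left(b^{2} + b^{2}\right) + b = 2 b^{2} + b = b + 2 b^{2}$)
$y{\left(Z \right)} = \frac{6 + Z}{2 Z}$ ($y{\left(Z \right)} = \frac{Z - 2 \left(1 + 2 \left(-2\right)\right)}{Z + Z} = \frac{Z - 2 \left(1 - 4\right)}{2 Z} = \left(Z - -6\right) \frac{1}{2 Z} = \left(Z + 6\right) \frac{1}{2 Z} = \left(6 + Z\right) \frac{1}{2 Z} = \frac{6 + Z}{2 Z}$)
$\sqrt{34231 + y{\left(V{\left(10 \right)} \right)}} = \sqrt{34231 + \frac{6 + 9}{2 \cdot 9}} = \sqrt{34231 + \frac{1}{2} \cdot \frac{1}{9} \cdot 15} = \sqrt{34231 + \frac{5}{6}} = \sqrt{\frac{205391}{6}} = \frac{\sqrt{1232346}}{6}$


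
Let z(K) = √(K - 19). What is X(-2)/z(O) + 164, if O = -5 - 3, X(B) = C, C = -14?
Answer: 164 + 14*I*√3/9 ≈ 164.0 + 2.6943*I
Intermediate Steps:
X(B) = -14
O = -8
z(K) = √(-19 + K)
X(-2)/z(O) + 164 = -14/√(-19 - 8) + 164 = -14/√(-27) + 164 = -14/(3*I*√3) + 164 = -I*√3/9*(-14) + 164 = 14*I*√3/9 + 164 = 164 + 14*I*√3/9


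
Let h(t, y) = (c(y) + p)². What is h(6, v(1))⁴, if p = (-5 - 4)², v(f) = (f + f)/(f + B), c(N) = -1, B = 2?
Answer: 1677721600000000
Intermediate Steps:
v(f) = 2*f/(2 + f) (v(f) = (f + f)/(f + 2) = (2*f)/(2 + f) = 2*f/(2 + f))
p = 81 (p = (-9)² = 81)
h(t, y) = 6400 (h(t, y) = (-1 + 81)² = 80² = 6400)
h(6, v(1))⁴ = 6400⁴ = 1677721600000000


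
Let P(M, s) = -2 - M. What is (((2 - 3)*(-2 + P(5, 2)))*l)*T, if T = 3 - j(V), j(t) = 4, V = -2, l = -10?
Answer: 90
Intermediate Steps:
T = -1 (T = 3 - 1*4 = 3 - 4 = -1)
(((2 - 3)*(-2 + P(5, 2)))*l)*T = (((2 - 3)*(-2 + (-2 - 1*5)))*(-10))*(-1) = (-(-2 + (-2 - 5))*(-10))*(-1) = (-(-2 - 7)*(-10))*(-1) = (-1*(-9)*(-10))*(-1) = (9*(-10))*(-1) = -90*(-1) = 90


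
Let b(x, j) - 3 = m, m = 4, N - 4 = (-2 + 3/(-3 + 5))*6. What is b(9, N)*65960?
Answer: 461720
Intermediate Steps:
N = 1 (N = 4 + (-2 + 3/(-3 + 5))*6 = 4 + (-2 + 3/2)*6 = 4 - ½*6 = 4 - 3 = 1)
b(x, j) = 7 (b(x, j) = 3 + 4 = 7)
b(9, N)*65960 = 7*65960 = 461720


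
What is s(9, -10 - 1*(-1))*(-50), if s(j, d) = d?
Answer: 450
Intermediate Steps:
s(9, -10 - 1*(-1))*(-50) = (-10 - 1*(-1))*(-50) = (-10 + 1)*(-50) = -9*(-50) = 450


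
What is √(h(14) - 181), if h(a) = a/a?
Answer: 6*I*√5 ≈ 13.416*I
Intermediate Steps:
h(a) = 1
√(h(14) - 181) = √(1 - 181) = √(-180) = 6*I*√5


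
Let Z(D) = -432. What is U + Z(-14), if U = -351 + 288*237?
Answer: 67473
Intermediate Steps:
U = 67905 (U = -351 + 68256 = 67905)
U + Z(-14) = 67905 - 432 = 67473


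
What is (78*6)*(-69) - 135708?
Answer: -168000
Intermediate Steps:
(78*6)*(-69) - 135708 = 468*(-69) - 135708 = -32292 - 135708 = -168000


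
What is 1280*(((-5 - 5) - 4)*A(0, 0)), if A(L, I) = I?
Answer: 0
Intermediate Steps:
1280*(((-5 - 5) - 4)*A(0, 0)) = 1280*(((-5 - 5) - 4)*0) = 1280*((-10 - 4)*0) = 1280*(-14*0) = 1280*0 = 0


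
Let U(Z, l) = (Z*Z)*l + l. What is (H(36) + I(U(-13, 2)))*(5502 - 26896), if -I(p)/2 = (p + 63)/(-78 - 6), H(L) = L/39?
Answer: -61432871/273 ≈ -2.2503e+5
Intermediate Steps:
H(L) = L/39 (H(L) = L*(1/39) = L/39)
U(Z, l) = l + l*Z**2 (U(Z, l) = Z**2*l + l = l*Z**2 + l = l + l*Z**2)
I(p) = 3/2 + p/42 (I(p) = -2*(p + 63)/(-78 - 6) = -2*(63 + p)/(-84) = -2*(63 + p)*(-1)/84 = -2*(-3/4 - p/84) = 3/2 + p/42)
(H(36) + I(U(-13, 2)))*(5502 - 26896) = ((1/39)*36 + (3/2 + (2*(1 + (-13)**2))/42))*(5502 - 26896) = (12/13 + (3/2 + (2*(1 + 169))/42))*(-21394) = (12/13 + (3/2 + (2*170)/42))*(-21394) = (12/13 + (3/2 + (1/42)*340))*(-21394) = (12/13 + (3/2 + 170/21))*(-21394) = (12/13 + 403/42)*(-21394) = (5743/546)*(-21394) = -61432871/273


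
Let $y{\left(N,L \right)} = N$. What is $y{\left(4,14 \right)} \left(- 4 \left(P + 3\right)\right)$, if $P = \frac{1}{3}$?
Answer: $- \frac{160}{3} \approx -53.333$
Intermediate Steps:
$P = \frac{1}{3} \approx 0.33333$
$y{\left(4,14 \right)} \left(- 4 \left(P + 3\right)\right) = 4 \left(- 4 \left(\frac{1}{3} + 3\right)\right) = 4 \left(\left(-4\right) \frac{10}{3}\right) = 4 \left(- \frac{40}{3}\right) = - \frac{160}{3}$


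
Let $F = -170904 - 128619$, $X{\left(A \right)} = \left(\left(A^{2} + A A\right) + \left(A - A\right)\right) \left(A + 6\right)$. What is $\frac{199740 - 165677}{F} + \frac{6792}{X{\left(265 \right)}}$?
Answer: $- \frac{647234921317}{5700214724925} \approx -0.11355$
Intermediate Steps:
$X{\left(A \right)} = 2 A^{2} \left(6 + A\right)$ ($X{\left(A \right)} = \left(\left(A^{2} + A^{2}\right) + 0\right) \left(6 + A\right) = \left(2 A^{2} + 0\right) \left(6 + A\right) = 2 A^{2} \left(6 + A\right)$)
$F = -299523$
$\frac{199740 - 165677}{F} + \frac{6792}{X{\left(265 \right)}} = \frac{199740 - 165677}{-299523} + \frac{6792}{2 \cdot 265^{2} \left(6 + 265\right)} = \left(199740 - 165677\right) \left(- \frac{1}{299523}\right) + \frac{6792}{2 \cdot 70225 \cdot 271} = 34063 \left(- \frac{1}{299523}\right) + \frac{6792}{38061950} = - \frac{34063}{299523} + 6792 \cdot \frac{1}{38061950} = - \frac{34063}{299523} + \frac{3396}{19030975} = - \frac{647234921317}{5700214724925}$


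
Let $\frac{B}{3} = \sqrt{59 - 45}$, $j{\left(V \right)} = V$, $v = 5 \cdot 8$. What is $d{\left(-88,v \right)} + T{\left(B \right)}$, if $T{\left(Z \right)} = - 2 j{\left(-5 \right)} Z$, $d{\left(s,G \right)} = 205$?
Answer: $205 + 30 \sqrt{14} \approx 317.25$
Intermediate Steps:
$v = 40$
$B = 3 \sqrt{14}$ ($B = 3 \sqrt{59 - 45} = 3 \sqrt{14} \approx 11.225$)
$T{\left(Z \right)} = 10 Z$ ($T{\left(Z \right)} = \left(-2\right) \left(-5\right) Z = 10 Z$)
$d{\left(-88,v \right)} + T{\left(B \right)} = 205 + 10 \cdot 3 \sqrt{14} = 205 + 30 \sqrt{14}$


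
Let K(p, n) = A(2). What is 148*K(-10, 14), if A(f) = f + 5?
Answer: 1036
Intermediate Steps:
A(f) = 5 + f
K(p, n) = 7 (K(p, n) = 5 + 2 = 7)
148*K(-10, 14) = 148*7 = 1036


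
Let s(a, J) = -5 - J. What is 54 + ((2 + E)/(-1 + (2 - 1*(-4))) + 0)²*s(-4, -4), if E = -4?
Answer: 1346/25 ≈ 53.840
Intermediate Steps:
54 + ((2 + E)/(-1 + (2 - 1*(-4))) + 0)²*s(-4, -4) = 54 + ((2 - 4)/(-1 + (2 - 1*(-4))) + 0)²*(-5 - 1*(-4)) = 54 + (-2/(-1 + (2 + 4)) + 0)²*(-5 + 4) = 54 + (-2/(-1 + 6) + 0)²*(-1) = 54 + (-2/5 + 0)²*(-1) = 54 + (-2*⅕ + 0)²*(-1) = 54 + (-⅖ + 0)²*(-1) = 54 + (-⅖)²*(-1) = 54 + (4/25)*(-1) = 54 - 4/25 = 1346/25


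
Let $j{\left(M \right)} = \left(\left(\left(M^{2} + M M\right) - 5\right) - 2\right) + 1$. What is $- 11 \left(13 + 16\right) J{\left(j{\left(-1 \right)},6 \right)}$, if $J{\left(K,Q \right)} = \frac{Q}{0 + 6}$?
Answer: $-319$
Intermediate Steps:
$j{\left(M \right)} = -6 + 2 M^{2}$ ($j{\left(M \right)} = \left(\left(\left(M^{2} + M^{2}\right) - 5\right) - 2\right) + 1 = \left(\left(2 M^{2} - 5\right) - 2\right) + 1 = \left(\left(-5 + 2 M^{2}\right) - 2\right) + 1 = \left(-7 + 2 M^{2}\right) + 1 = -6 + 2 M^{2}$)
$J{\left(K,Q \right)} = \frac{Q}{6}$
$- 11 \left(13 + 16\right) J{\left(j{\left(-1 \right)},6 \right)} = - 11 \left(13 + 16\right) \frac{1}{6} \cdot 6 = \left(-11\right) 29 \cdot 1 = \left(-319\right) 1 = -319$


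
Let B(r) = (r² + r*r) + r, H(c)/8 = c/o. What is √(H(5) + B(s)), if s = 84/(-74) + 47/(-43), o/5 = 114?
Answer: √63912991863/90687 ≈ 2.7877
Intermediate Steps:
o = 570 (o = 5*114 = 570)
s = -3545/1591 (s = 84*(-1/74) + 47*(-1/43) = -42/37 - 47/43 = -3545/1591 ≈ -2.2282)
H(c) = 4*c/285 (H(c) = 8*(c/570) = 4*c/285)
B(r) = r + 2*r² (B(r) = (r² + r²) + r = 2*r² + r = r + 2*r²)
√(H(5) + B(s)) = √((4/285)*5 - 3545*(1 + 2*(-3545/1591))/1591) = √(4/57 - 3545*(1 - 7090/1591)/1591) = √(4/57 - 3545/1591*(-5499/1591)) = √(4/57 + 19493955/2531281) = √(1121280559/144283017) = √63912991863/90687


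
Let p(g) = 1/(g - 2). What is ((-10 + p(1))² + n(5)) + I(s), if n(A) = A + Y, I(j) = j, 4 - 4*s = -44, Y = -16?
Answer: 122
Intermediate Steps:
s = 12 (s = 1 - ¼*(-44) = 1 + 11 = 12)
p(g) = 1/(-2 + g)
n(A) = -16 + A (n(A) = A - 16 = -16 + A)
((-10 + p(1))² + n(5)) + I(s) = ((-10 + 1/(-2 + 1))² + (-16 + 5)) + 12 = ((-10 + 1/(-1))² - 11) + 12 = ((-10 - 1)² - 11) + 12 = ((-11)² - 11) + 12 = (121 - 11) + 12 = 110 + 12 = 122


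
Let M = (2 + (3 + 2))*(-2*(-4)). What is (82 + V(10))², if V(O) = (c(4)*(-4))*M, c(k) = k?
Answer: 662596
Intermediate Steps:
M = 56 (M = (2 + 5)*8 = 7*8 = 56)
V(O) = -896 (V(O) = (4*(-4))*56 = -16*56 = -896)
(82 + V(10))² = (82 - 896)² = (-814)² = 662596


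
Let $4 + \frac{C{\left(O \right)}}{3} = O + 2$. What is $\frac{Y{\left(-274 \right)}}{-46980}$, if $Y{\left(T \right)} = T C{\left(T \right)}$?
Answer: $- \frac{6302}{1305} \approx -4.8291$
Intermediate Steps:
$C{\left(O \right)} = -6 + 3 O$ ($C{\left(O \right)} = -12 + 3 \left(O + 2\right) = -12 + 3 \left(2 + O\right) = -12 + \left(6 + 3 O\right) = -6 + 3 O$)
$Y{\left(T \right)} = T \left(-6 + 3 T\right)$
$\frac{Y{\left(-274 \right)}}{-46980} = \frac{3 \left(-274\right) \left(-2 - 274\right)}{-46980} = 3 \left(-274\right) \left(-276\right) \left(- \frac{1}{46980}\right) = 226872 \left(- \frac{1}{46980}\right) = - \frac{6302}{1305}$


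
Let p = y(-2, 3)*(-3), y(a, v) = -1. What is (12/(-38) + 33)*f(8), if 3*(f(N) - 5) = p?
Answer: 3726/19 ≈ 196.11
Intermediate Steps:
p = 3 (p = -1*(-3) = 3)
f(N) = 6 (f(N) = 5 + (1/3)*3 = 5 + 1 = 6)
(12/(-38) + 33)*f(8) = (12/(-38) + 33)*6 = (12*(-1/38) + 33)*6 = (-6/19 + 33)*6 = (621/19)*6 = 3726/19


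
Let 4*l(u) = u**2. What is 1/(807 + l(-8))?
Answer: 1/823 ≈ 0.0012151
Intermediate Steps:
l(u) = u**2/4
1/(807 + l(-8)) = 1/(807 + (1/4)*(-8)**2) = 1/(807 + (1/4)*64) = 1/(807 + 16) = 1/823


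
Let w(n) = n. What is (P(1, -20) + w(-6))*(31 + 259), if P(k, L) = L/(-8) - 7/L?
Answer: -1827/2 ≈ -913.50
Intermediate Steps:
P(k, L) = -7/L - L/8 (P(k, L) = L*(-1/8) - 7/L = -L/8 - 7/L = -7/L - L/8)
(P(1, -20) + w(-6))*(31 + 259) = ((-7/(-20) - 1/8*(-20)) - 6)*(31 + 259) = ((-7*(-1/20) + 5/2) - 6)*290 = ((7/20 + 5/2) - 6)*290 = (57/20 - 6)*290 = -63/20*290 = -1827/2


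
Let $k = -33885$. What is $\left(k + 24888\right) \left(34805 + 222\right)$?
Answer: $-315137919$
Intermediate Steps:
$\left(k + 24888\right) \left(34805 + 222\right) = \left(-33885 + 24888\right) \left(34805 + 222\right) = \left(-8997\right) 35027 = -315137919$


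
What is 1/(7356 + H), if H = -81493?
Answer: -1/74137 ≈ -1.3489e-5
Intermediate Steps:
1/(7356 + H) = 1/(7356 - 81493) = 1/(-74137) = -1/74137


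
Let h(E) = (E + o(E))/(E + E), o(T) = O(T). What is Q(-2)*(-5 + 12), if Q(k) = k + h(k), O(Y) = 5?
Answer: -77/4 ≈ -19.250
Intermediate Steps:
o(T) = 5
h(E) = (5 + E)/(2*E) (h(E) = (E + 5)/(E + E) = (5 + E)/((2*E)) = (5 + E)*(1/(2*E)) = (5 + E)/(2*E))
Q(k) = k + (5 + k)/(2*k)
Q(-2)*(-5 + 12) = (½ - 2 + (5/2)/(-2))*(-5 + 12) = (½ - 2 + (5/2)*(-½))*7 = (½ - 2 - 5/4)*7 = -11/4*7 = -77/4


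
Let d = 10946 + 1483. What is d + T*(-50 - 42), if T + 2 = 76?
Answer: 5621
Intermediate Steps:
T = 74 (T = -2 + 76 = 74)
d = 12429
d + T*(-50 - 42) = 12429 + 74*(-50 - 42) = 12429 + 74*(-92) = 12429 - 6808 = 5621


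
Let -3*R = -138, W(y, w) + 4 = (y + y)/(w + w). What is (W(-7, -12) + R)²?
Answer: 261121/144 ≈ 1813.3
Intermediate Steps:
W(y, w) = -4 + y/w (W(y, w) = -4 + (y + y)/(w + w) = -4 + (2*y)/((2*w)) = -4 + (2*y)*(1/(2*w)) = -4 + y/w)
R = 46 (R = -⅓*(-138) = 46)
(W(-7, -12) + R)² = ((-4 - 7/(-12)) + 46)² = ((-4 - 7*(-1/12)) + 46)² = ((-4 + 7/12) + 46)² = (-41/12 + 46)² = (511/12)² = 261121/144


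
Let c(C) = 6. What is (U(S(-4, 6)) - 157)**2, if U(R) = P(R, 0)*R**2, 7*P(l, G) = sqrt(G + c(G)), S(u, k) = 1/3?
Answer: (9891 - sqrt(6))**2/3969 ≈ 24637.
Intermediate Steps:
S(u, k) = 1/3
P(l, G) = sqrt(6 + G)/7 (P(l, G) = sqrt(G + 6)/7 = sqrt(6 + G)/7)
U(R) = sqrt(6)*R**2/7 (U(R) = (sqrt(6 + 0)/7)*R**2 = (sqrt(6)/7)*R**2 = sqrt(6)*R**2/7)
(U(S(-4, 6)) - 157)**2 = (sqrt(6)*(1/3)**2/7 - 157)**2 = ((1/7)*sqrt(6)*(1/9) - 157)**2 = (sqrt(6)/63 - 157)**2 = (-157 + sqrt(6)/63)**2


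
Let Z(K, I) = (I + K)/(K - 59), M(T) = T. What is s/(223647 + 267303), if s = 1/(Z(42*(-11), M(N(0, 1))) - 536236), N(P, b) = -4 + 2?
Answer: -521/137160870647400 ≈ -3.7985e-12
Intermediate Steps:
N(P, b) = -2
Z(K, I) = (I + K)/(-59 + K)
s = -521/279378492 (s = 1/((-2 + 42*(-11))/(-59 + 42*(-11)) - 536236) = 1/((-2 - 462)/(-59 - 462) - 536236) = 1/(-464/(-521) - 536236) = 1/(-1/521*(-464) - 536236) = 1/(464/521 - 536236) = 1/(-279378492/521) = -521/279378492 ≈ -1.8649e-6)
s/(223647 + 267303) = -521/(279378492*(223647 + 267303)) = -521/279378492/490950 = -521/279378492*1/490950 = -521/137160870647400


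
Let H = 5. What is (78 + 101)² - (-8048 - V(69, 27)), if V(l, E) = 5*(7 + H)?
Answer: 40149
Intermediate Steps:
V(l, E) = 60 (V(l, E) = 5*(7 + 5) = 5*12 = 60)
(78 + 101)² - (-8048 - V(69, 27)) = (78 + 101)² - (-8048 - 1*60) = 179² - (-8048 - 60) = 32041 - 1*(-8108) = 32041 + 8108 = 40149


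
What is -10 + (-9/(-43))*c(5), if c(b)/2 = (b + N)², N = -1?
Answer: -142/43 ≈ -3.3023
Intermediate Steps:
c(b) = 2*(-1 + b)² (c(b) = 2*(b - 1)² = 2*(-1 + b)²)
-10 + (-9/(-43))*c(5) = -10 + (-9/(-43))*(2*(-1 + 5)²) = -10 + (-9*(-1/43))*(2*4²) = -10 + 9*(2*16)/43 = -10 + (9/43)*32 = -10 + 288/43 = -142/43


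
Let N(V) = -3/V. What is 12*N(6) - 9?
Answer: -15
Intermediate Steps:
12*N(6) - 9 = 12*(-3/6) - 9 = 12*(-3*⅙) - 9 = 12*(-½) - 9 = -6 - 9 = -15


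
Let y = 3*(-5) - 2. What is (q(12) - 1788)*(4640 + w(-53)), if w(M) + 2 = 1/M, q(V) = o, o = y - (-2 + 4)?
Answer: -444184091/53 ≈ -8.3808e+6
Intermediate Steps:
y = -17 (y = -15 - 2 = -17)
o = -19 (o = -17 - (-2 + 4) = -17 - 1*2 = -17 - 2 = -19)
q(V) = -19
w(M) = -2 + 1/M
(q(12) - 1788)*(4640 + w(-53)) = (-19 - 1788)*(4640 + (-2 + 1/(-53))) = -1807*(4640 + (-2 - 1/53)) = -1807*(4640 - 107/53) = -1807*245813/53 = -444184091/53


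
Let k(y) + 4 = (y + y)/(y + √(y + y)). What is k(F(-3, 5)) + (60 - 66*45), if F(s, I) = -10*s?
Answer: -20383/7 - √15/7 ≈ -2912.4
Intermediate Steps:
k(y) = -4 + 2*y/(y + √2*√y) (k(y) = -4 + (y + y)/(y + √(y + y)) = -4 + (2*y)/(y + √(2*y)) = -4 + (2*y)/(y + √2*√y) = -4 + 2*y/(y + √2*√y))
k(F(-3, 5)) + (60 - 66*45) = 2*(-(-10)*(-3) - 2*√2*√(-10*(-3)))/(-10*(-3) + √2*√(-10*(-3))) + (60 - 66*45) = 2*(-1*30 - 2*√2*√30)/(30 + √2*√30) + (60 - 2970) = 2*(-30 - 4*√15)/(30 + 2*√15) - 2910 = -2910 + 2*(-30 - 4*√15)/(30 + 2*√15)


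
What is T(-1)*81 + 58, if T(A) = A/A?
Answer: 139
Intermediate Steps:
T(A) = 1
T(-1)*81 + 58 = 1*81 + 58 = 81 + 58 = 139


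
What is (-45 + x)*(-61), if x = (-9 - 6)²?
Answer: -10980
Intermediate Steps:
x = 225 (x = (-15)² = 225)
(-45 + x)*(-61) = (-45 + 225)*(-61) = 180*(-61) = -10980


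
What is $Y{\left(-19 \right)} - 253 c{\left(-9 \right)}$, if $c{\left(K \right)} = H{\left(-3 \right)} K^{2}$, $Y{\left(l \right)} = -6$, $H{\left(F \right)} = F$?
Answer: $61473$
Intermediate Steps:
$c{\left(K \right)} = - 3 K^{2}$
$Y{\left(-19 \right)} - 253 c{\left(-9 \right)} = -6 - 253 \left(- 3 \left(-9\right)^{2}\right) = -6 - 253 \left(\left(-3\right) 81\right) = -6 - -61479 = -6 + 61479 = 61473$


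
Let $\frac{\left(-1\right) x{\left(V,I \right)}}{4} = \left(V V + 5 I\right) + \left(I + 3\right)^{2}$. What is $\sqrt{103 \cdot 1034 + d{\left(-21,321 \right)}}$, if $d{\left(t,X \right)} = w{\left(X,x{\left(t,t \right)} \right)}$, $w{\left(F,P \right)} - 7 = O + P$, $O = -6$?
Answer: $\sqrt{103863} \approx 322.28$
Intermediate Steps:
$x{\left(V,I \right)} = - 20 I - 4 V^{2} - 4 \left(3 + I\right)^{2}$ ($x{\left(V,I \right)} = - 4 \left(\left(V V + 5 I\right) + \left(I + 3\right)^{2}\right) = - 4 \left(\left(V^{2} + 5 I\right) + \left(3 + I\right)^{2}\right) = - 4 \left(V^{2} + \left(3 + I\right)^{2} + 5 I\right) = - 20 I - 4 V^{2} - 4 \left(3 + I\right)^{2}$)
$w{\left(F,P \right)} = 1 + P$ ($w{\left(F,P \right)} = 7 + \left(-6 + P\right) = 1 + P$)
$d{\left(t,X \right)} = 1 - 20 t - 4 t^{2} - 4 \left(3 + t\right)^{2}$ ($d{\left(t,X \right)} = 1 - \left(4 t^{2} + 4 \left(3 + t\right)^{2} + 20 t\right) = 1 - 20 t - 4 t^{2} - 4 \left(3 + t\right)^{2}$)
$\sqrt{103 \cdot 1034 + d{\left(-21,321 \right)}} = \sqrt{103 \cdot 1034 - \left(-889 + 3528\right)} = \sqrt{106502 - 2639} = \sqrt{103863}$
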